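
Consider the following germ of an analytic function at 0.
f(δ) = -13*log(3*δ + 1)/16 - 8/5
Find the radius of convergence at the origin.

Branch term (-13/16)*log(1 - δ/(-1/3)): its argument vanishes at δ = -1/3, a logarithmic branch point, modulus 1/3.
The radius of convergence is the smallest modulus among the singular points: 1/3.

The radius of convergence is 1/3.


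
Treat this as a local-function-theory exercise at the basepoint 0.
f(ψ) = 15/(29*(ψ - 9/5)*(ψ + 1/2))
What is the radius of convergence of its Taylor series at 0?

The radius of convergence is 1/2.

Denominator factor (ψ - 9/5): pole of order 1 at 9/5, modulus 9/5.
Denominator factor (ψ + 1/2): pole of order 1 at -1/2, modulus 1/2.
The radius of convergence is the smallest modulus among the singular points: 1/2.


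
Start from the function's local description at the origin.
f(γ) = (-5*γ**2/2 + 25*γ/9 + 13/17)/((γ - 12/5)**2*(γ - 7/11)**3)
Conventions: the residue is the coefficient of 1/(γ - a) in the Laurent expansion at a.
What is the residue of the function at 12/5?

The residue is 6497942000/13544979993.

At the order-2 pole 12/5 set g(γ) = (γ - (12/5))^2*f(γ) = (-5*γ**2/2 + 25*γ/9 + 13/17)/(γ - 7/11)**3.
Order-2 pole: residue = g'(a); g'(12/5) = 6497942000/13544979993, so the residue is 6497942000/13544979993.


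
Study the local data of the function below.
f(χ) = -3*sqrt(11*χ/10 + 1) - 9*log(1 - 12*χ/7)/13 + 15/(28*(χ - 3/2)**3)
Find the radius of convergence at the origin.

The radius of convergence is 7/12.

Denominator factor (χ - 3/2)^3: pole of order 3 at 3/2, modulus 3/2.
Branch term (-9/13)*log(1 - χ/(7/12)): its argument vanishes at χ = 7/12, a logarithmic branch point, modulus 7/12.
Branch term (-3)*sqrt(1 - χ/(-10/11)): its argument vanishes at χ = -10/11, a square-root branch point, modulus 10/11.
The radius of convergence is the smallest modulus among the singular points: 7/12.


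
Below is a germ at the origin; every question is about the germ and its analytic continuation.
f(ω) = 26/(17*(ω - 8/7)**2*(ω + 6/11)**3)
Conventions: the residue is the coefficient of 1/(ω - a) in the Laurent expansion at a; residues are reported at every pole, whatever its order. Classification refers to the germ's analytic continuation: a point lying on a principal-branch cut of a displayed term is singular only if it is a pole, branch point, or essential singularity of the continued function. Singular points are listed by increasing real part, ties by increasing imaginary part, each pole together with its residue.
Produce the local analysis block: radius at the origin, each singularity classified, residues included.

Radius of convergence at 0: 6/11.
At -6/11: a pole of order 3; residue 105459123/186745000.
At 8/7: a pole of order 2; residue -105459123/186745000.

Denominator factor (ω - 8/7)^2: pole of order 2 at 8/7, modulus 8/7.
Denominator factor (ω + 6/11)^3: pole of order 3 at -6/11, modulus 6/11.
The radius of convergence is the smallest modulus among the singular points: 6/11.
At the order-3 pole -6/11 set g(ω) = (ω - (-6/11))^3*f(ω) = 26/(17*(ω - 8/7)**2).
Order-3 pole: residue = g''(a)/2; g''(-6/11) = 105459123/93372500, so the residue is 105459123/186745000.
At the order-2 pole 8/7 set g(ω) = (ω - (8/7))^2*f(ω) = 26/(17*(ω + 6/11)**3).
Order-2 pole: residue = g'(a); g'(8/7) = -105459123/186745000, so the residue is -105459123/186745000.
List the singular points by increasing real part (a conjugate pair: the negative imaginary part first).


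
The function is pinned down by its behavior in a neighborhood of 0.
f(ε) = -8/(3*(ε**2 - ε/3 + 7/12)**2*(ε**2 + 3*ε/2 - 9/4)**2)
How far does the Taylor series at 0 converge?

Denominator factor (ε**2 - ε/3 + 7/12)^2: discriminant -20/9, complex-conjugate roots (1/6) + ((1/3)*sqrt(5))*i and (1/6) - ((1/3)*sqrt(5))*i; poles of order 2, moduli (1/6)*sqrt(21) and (1/6)*sqrt(21).
Denominator factor (ε**2 + 3*ε/2 - 9/4)^2: discriminant 45/4, real irrational roots -3/4 + (3/4)*sqrt(5) and -3/4 - (3/4)*sqrt(5); poles of order 2, moduli -3/4 + (3/4)*sqrt(5) and 3/4 + (3/4)*sqrt(5).
The radius of convergence is the smallest modulus among the singular points: (1/6)*sqrt(21).

The radius of convergence is (1/6)*sqrt(21).


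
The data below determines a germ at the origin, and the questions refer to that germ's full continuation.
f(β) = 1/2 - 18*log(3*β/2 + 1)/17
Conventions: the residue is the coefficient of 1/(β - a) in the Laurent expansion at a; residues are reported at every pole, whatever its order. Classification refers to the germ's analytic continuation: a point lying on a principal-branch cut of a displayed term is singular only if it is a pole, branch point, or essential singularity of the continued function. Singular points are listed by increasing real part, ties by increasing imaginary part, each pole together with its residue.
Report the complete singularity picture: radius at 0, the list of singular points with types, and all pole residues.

Branch term (-18/17)*log(1 - β/(-2/3)): its argument vanishes at β = -2/3, a logarithmic branch point, modulus 2/3.
The radius of convergence is the smallest modulus among the singular points: 2/3.

Radius of convergence at 0: 2/3.
At -2/3: a logarithmic branch point.


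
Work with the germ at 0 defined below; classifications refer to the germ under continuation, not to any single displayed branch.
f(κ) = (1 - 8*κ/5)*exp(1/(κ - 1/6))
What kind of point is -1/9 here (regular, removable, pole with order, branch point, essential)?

The point is a regular point.

There is no denominator, hence no pole anywhere.
The essential point of exp(1/(κ - (1/6))) is 1/6, not -1/9.
So the germ continues analytically to -1/9.


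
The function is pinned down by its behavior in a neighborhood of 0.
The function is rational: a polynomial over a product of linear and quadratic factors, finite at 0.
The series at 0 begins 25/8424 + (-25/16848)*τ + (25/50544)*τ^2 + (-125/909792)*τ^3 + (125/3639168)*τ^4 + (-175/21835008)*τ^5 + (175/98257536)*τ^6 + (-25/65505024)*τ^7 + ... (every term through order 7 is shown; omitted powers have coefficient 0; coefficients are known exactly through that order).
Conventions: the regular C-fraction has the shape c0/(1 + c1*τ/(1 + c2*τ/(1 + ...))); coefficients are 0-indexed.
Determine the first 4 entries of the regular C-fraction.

The regular C-fraction coefficients are [25/8424, 1/2, -1/6, 1/9].

Taylor coefficients (read off): a_0 = 25/8424, a_1 = -25/16848, a_2 = 25/50544, a_3 = -125/909792.
c0 = a_0 = 25/8424. Peel one level at a time: if S = 1 + c*τ/S' with S'(0) = 1, then c is the τ-coefficient of S and S' = c*τ/(S - 1).
S_1 = c0/f = 1 + (1/2)*τ + (1/12)*τ^2 + ...; c1 = 1/2.
S_2 = c1*τ/(S_1 - 1) = 1 + (-1/6)*τ + (1/54)*τ^2 + ...; c2 = -1/6.
S_3 = c2*τ/(S_2 - 1) = 1 + (1/9)*τ + ...; c3 = 1/9.


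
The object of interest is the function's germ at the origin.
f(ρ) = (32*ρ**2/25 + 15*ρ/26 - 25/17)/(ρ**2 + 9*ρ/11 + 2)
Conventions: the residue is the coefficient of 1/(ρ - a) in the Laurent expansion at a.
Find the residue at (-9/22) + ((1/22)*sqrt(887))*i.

The residue is (-3363/14300) + ((10263657/215629700)*sqrt(887))*i.

The factor ρ**2 + 9*ρ/11 + 2 splits as (ρ - a)(ρ - a') with a = (-9/22) + ((1/22)*sqrt(887))*i, a' = (-9/22) - ((1/22)*sqrt(887))*i. At the order-1 pole a set g(ρ) = (ρ - a)*f(ρ) = [32*ρ**2/25 + 15*ρ/26 - 25/17] / (ρ - a').
Simple pole: residue = g(a) at a = (-9/22) + ((1/22)*sqrt(887))*i, which is (-3363/14300) + ((10263657/215629700)*sqrt(887))*i.


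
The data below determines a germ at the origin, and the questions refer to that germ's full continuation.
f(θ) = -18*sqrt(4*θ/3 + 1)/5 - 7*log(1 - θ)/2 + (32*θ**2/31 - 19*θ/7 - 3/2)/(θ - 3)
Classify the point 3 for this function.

The point is a pole of order 1.

The denominator factor θ - 3 vanishes at 3 and appears to the power 1; the numerator there equals -153/434, nonzero, and no other factor vanishes.
The branch terms are analytic at this point.
Hence a pole whose order is the multiplicity, 1.


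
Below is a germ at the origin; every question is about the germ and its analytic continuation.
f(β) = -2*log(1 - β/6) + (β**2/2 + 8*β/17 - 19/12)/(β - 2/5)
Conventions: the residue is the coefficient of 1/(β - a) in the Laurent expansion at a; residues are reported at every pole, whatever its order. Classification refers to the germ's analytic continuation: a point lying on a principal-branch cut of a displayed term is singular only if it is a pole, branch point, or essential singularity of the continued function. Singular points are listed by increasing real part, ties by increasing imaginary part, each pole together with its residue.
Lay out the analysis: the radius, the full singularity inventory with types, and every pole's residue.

Radius of convergence at 0: 2/5.
At 2/5: a pole of order 1; residue -6707/5100.
At 6: a logarithmic branch point.

Denominator factor (β - 2/5): pole of order 1 at 2/5, modulus 2/5.
Branch term (-2)*log(1 - β/(6)): its argument vanishes at β = 6, a logarithmic branch point, modulus 6.
The radius of convergence is the smallest modulus among the singular points: 2/5.
The branch term is analytic at 2/5 and contributes nothing to the residue; only the rational part matters.
At the order-1 pole 2/5 set g(β) = (β - (2/5))*(rational part) = β**2/2 + 8*β/17 - 19/12.
Simple pole: residue = g(a) at a = 2/5, which is -6707/5100.
List the singular points by increasing real part (a conjugate pair: the negative imaginary part first).


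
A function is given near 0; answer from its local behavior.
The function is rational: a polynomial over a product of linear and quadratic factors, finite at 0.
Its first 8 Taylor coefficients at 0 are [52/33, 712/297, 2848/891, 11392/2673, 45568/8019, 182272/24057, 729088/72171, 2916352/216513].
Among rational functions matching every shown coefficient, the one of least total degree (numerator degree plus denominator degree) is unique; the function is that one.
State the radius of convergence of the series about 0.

The radius of convergence is 3/4.

No rational of total degree below 2 reproduces all 8 coefficients; solving the [1/1] Pade equations on them gives f(d) = (-2*d/9 - 13/11)/(d - 3/4), whose expansion matches every shown term.
Denominator factor (d - 3/4): pole of order 1 at 3/4, modulus 3/4.
The radius of convergence is the smallest modulus among the singular points: 3/4.


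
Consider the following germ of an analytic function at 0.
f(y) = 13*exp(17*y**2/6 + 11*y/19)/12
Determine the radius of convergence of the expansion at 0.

The radius of convergence is infinite.

The factor exp(17*y**2/6 + 11*y/19) is entire and contributes no finite singular point.
The polynomial part has no poles.
No finite singular points: the Taylor series at 0 converges everywhere.


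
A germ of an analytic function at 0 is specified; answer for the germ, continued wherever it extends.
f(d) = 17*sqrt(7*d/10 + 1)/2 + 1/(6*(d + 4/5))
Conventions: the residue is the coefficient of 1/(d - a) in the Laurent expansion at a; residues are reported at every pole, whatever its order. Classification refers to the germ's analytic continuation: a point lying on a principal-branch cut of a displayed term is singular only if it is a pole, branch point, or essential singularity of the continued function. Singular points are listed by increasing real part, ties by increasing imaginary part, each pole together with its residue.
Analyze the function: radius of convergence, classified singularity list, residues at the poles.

Denominator factor (d + 4/5): pole of order 1 at -4/5, modulus 4/5.
Branch term (17/2)*sqrt(1 - d/(-10/7)): its argument vanishes at d = -10/7, a square-root branch point, modulus 10/7.
The radius of convergence is the smallest modulus among the singular points: 4/5.
The branch term is analytic at -4/5 and contributes nothing to the residue; only the rational part matters.
At the order-1 pole -4/5 set g(d) = (d - (-4/5))*(rational part) = 1/6.
Simple pole: residue = g(a) at a = -4/5, which is 1/6.
List the singular points by increasing real part (a conjugate pair: the negative imaginary part first).

Radius of convergence at 0: 4/5.
At -10/7: an algebraic (square-root) branch point.
At -4/5: a pole of order 1; residue 1/6.


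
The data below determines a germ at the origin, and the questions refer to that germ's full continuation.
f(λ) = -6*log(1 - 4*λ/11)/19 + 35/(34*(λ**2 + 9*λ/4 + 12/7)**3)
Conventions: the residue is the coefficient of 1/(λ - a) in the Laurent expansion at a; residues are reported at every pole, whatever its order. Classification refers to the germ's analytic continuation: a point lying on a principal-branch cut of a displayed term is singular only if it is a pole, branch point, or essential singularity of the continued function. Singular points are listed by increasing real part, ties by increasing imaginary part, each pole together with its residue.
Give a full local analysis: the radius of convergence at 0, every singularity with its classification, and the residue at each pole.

Denominator factor (λ**2 + 9*λ/4 + 12/7)^3: discriminant -201/112, complex-conjugate roots (-9/8) + ((1/56)*sqrt(1407))*i and (-9/8) - ((1/56)*sqrt(1407))*i; poles of order 3, moduli (2/7)*sqrt(21) and (2/7)*sqrt(21).
Branch term (-6/19)*log(1 - λ/(11/4)): its argument vanishes at λ = 11/4, a logarithmic branch point, modulus 11/4.
The radius of convergence is the smallest modulus among the singular points: (2/7)*sqrt(21).
The branch term is analytic at (-9/8) - ((1/56)*sqrt(1407))*i and contributes nothing to the residue; only the rational part matters.
The factor λ**2 + 9*λ/4 + 12/7 splits as (λ - a)(λ - a') with a = (-9/8) - ((1/56)*sqrt(1407))*i, a' = (-9/8) + ((1/56)*sqrt(1407))*i. At the order-3 pole a set g(λ) = (λ - a)^3*(rational part) = [35/34] / (λ - a')^3.
Order-3 pole: residue = g''(a)/2; g''((-9/8) - ((1/56)*sqrt(1407))*i) = ((3512320/46016739)*sqrt(1407))*i, so the residue is ((1756160/46016739)*sqrt(1407))*i.
The branch term is analytic at (-9/8) + ((1/56)*sqrt(1407))*i and contributes nothing to the residue; only the rational part matters.
The factor λ**2 + 9*λ/4 + 12/7 splits as (λ - a)(λ - a') with a = (-9/8) + ((1/56)*sqrt(1407))*i, a' = (-9/8) - ((1/56)*sqrt(1407))*i. At the order-3 pole a set g(λ) = (λ - a)^3*(rational part) = [35/34] / (λ - a')^3.
Order-3 pole: residue = g''(a)/2; g''((-9/8) + ((1/56)*sqrt(1407))*i) = -((3512320/46016739)*sqrt(1407))*i, so the residue is -((1756160/46016739)*sqrt(1407))*i.
List the singular points by increasing real part (a conjugate pair: the negative imaginary part first).

Radius of convergence at 0: (2/7)*sqrt(21).
At (-9/8) - ((1/56)*sqrt(1407))*i: a pole of order 3; residue ((1756160/46016739)*sqrt(1407))*i.
At (-9/8) + ((1/56)*sqrt(1407))*i: a pole of order 3; residue -((1756160/46016739)*sqrt(1407))*i.
At 11/4: a logarithmic branch point.


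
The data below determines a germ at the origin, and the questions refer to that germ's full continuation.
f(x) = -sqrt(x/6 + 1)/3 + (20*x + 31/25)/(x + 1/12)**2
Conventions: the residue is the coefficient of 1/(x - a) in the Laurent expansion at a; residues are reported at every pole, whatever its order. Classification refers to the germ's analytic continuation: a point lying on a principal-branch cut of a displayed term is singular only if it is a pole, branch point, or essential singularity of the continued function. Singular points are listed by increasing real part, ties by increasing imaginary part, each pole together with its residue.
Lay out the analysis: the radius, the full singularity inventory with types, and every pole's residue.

Radius of convergence at 0: 1/12.
At -6: an algebraic (square-root) branch point.
At -1/12: a pole of order 2; residue 20.

Denominator factor (x + 1/12)^2: pole of order 2 at -1/12, modulus 1/12.
Branch term (-1/3)*sqrt(1 - x/(-6)): its argument vanishes at x = -6, a square-root branch point, modulus 6.
The radius of convergence is the smallest modulus among the singular points: 1/12.
The branch term is analytic at -1/12 and contributes nothing to the residue; only the rational part matters.
At the order-2 pole -1/12 set g(x) = (x - (-1/12))^2*(rational part) = 20*x + 31/25.
Order-2 pole: residue = g'(a); g'(-1/12) = 20, so the residue is 20.
List the singular points by increasing real part (a conjugate pair: the negative imaginary part first).


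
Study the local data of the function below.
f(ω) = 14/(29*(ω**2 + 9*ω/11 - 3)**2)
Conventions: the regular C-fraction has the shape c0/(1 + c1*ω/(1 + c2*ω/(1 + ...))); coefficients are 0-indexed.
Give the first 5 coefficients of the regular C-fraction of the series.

Taylor coefficients (expand at 0): a_0 = 14/261, a_1 = 28/957, a_2 = 4522/94743, a_3 = 3892/115797, a_4 = 404936/11463903.
c0 = a_0 = 14/261. Peel one level at a time: if S = 1 + c*ω/S' with S'(0) = 1, then c is the ω-coefficient of S and S' = c*ω/(S - 1).
S_1 = c0/f = 1 + (-6/11)*ω + (-215/363)*ω^2 + ...; c1 = -6/11.
S_2 = c1*ω/(S_1 - 1) = 1 + (-215/198)*ω + (59293/39204)*ω^2 + ...; c2 = -215/198.
S_3 = c2*ω/(S_2 - 1) = 1 + (59293/42570)*ω + (39083/138675)*ω^2 + ...; c3 = 59293/42570.
S_4 = c3*ω/(S_3 - 1) = 1 + (-2579478/12747995)*ω + ...; c4 = -2579478/12747995.

The regular C-fraction coefficients are [14/261, -6/11, -215/198, 59293/42570, -2579478/12747995].


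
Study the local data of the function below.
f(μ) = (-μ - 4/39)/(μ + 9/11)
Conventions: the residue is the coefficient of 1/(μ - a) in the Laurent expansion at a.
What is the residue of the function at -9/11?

The residue is 307/429.

At the order-1 pole -9/11 set g(μ) = (μ - (-9/11))*f(μ) = -μ - 4/39.
Simple pole: residue = g(a) at a = -9/11, which is 307/429.


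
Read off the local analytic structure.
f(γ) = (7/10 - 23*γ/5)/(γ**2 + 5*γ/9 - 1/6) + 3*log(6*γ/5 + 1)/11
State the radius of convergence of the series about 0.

The radius of convergence is -5/18 + (1/18)*sqrt(79).

Denominator factor (γ**2 + 5*γ/9 - 1/6): discriminant 79/81, real irrational roots -5/18 + (1/18)*sqrt(79) and -5/18 - (1/18)*sqrt(79); poles of order 1, moduli -5/18 + (1/18)*sqrt(79) and 5/18 + (1/18)*sqrt(79).
Branch term (3/11)*log(1 - γ/(-5/6)): its argument vanishes at γ = -5/6, a logarithmic branch point, modulus 5/6.
The radius of convergence is the smallest modulus among the singular points: -5/18 + (1/18)*sqrt(79).


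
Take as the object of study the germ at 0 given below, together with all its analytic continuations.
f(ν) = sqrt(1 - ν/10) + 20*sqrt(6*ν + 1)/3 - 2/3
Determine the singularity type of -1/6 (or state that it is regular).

The term (20/3)*sqrt(1 - ν/(-1/6)) has argument 1 - -1/6/(-1/6) = 0 at -1/6: a square-root (algebraic, two-sheeted) branch point; the remaining terms are analytic or single-valued there.

The point is an algebraic (square-root) branch point.


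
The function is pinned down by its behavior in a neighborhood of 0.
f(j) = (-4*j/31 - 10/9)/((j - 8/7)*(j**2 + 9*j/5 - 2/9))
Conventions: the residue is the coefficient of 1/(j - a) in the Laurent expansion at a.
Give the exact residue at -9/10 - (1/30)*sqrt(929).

The residue is 43015/214706 - (2220645/199461874)*sqrt(929).

The factor j**2 + 9*j/5 - 2/9 splits as (j - a)(j - a') with a = -9/10 - (1/30)*sqrt(929), a' = -9/10 + (1/30)*sqrt(929). At the order-1 pole a set g(j) = (j - a)*f(j) = [(-4*j/31 - 10/9)/(j - 8/7)] / (j - a').
Simple pole: residue = g(a) at a = -9/10 - (1/30)*sqrt(929), which is 43015/214706 - (2220645/199461874)*sqrt(929).


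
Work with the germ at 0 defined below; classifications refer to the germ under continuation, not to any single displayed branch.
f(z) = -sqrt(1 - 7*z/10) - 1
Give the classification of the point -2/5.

The point is a regular point.

There is no denominator, hence no pole anywhere.
Branch term sqrt(1 - z/(10/7)): argument at -2/5 is 32/25, nonzero, so -2/5 is not its branch point (a point on a principal cut is still regular for the continued germ).
So the germ continues analytically to -2/5.


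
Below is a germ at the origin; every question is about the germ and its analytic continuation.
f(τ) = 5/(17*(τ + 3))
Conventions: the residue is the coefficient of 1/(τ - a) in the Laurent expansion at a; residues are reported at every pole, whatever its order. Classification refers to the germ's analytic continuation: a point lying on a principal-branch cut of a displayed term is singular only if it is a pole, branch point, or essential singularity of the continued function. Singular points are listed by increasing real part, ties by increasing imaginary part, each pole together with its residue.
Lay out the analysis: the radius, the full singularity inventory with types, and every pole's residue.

Denominator factor (τ + 3): pole of order 1 at -3, modulus 3.
The radius of convergence is the smallest modulus among the singular points: 3.
At the order-1 pole -3 set g(τ) = (τ - (-3))*f(τ) = 5/17.
Simple pole: residue = g(a) at a = -3, which is 5/17.

Radius of convergence at 0: 3.
At -3: a pole of order 1; residue 5/17.


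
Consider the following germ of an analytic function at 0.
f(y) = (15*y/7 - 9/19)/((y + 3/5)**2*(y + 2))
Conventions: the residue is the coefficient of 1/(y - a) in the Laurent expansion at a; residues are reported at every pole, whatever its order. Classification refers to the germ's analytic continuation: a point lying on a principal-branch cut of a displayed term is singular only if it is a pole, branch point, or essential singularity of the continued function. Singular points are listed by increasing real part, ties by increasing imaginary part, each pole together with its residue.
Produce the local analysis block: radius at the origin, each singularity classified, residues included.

Radius of convergence at 0: 3/5.
At -2: a pole of order 1; residue -15825/6517.
At -3/5: a pole of order 2; residue 15825/6517.

Denominator factor (y + 3/5)^2: pole of order 2 at -3/5, modulus 3/5.
Denominator factor (y + 2): pole of order 1 at -2, modulus 2.
The radius of convergence is the smallest modulus among the singular points: 3/5.
At the order-1 pole -2 set g(y) = (y - (-2))*f(y) = (15*y/7 - 9/19)/(y + 3/5)**2.
Simple pole: residue = g(a) at a = -2, which is -15825/6517.
At the order-2 pole -3/5 set g(y) = (y - (-3/5))^2*f(y) = (15*y/7 - 9/19)/(y + 2).
Order-2 pole: residue = g'(a); g'(-3/5) = 15825/6517, so the residue is 15825/6517.
List the singular points by increasing real part (a conjugate pair: the negative imaginary part first).


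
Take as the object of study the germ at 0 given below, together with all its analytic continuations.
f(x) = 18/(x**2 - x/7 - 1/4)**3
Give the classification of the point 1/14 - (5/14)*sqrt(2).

The point is a pole of order 3.

The denominator factor x**2 - x/7 - 1/4 vanishes at 1/14 - (5/14)*sqrt(2) and appears to the power 3; the numerator there equals 18, nonzero, and no other factor vanishes.
Hence a pole whose order is the multiplicity, 3.


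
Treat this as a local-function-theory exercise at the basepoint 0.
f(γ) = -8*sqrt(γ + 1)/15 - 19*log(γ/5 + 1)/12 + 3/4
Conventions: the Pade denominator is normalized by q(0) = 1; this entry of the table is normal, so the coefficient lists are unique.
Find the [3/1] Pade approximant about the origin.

The Pade approximant has numerator coefficients [13/60, -448/975, -23839/101400, 28369/1521000]; denominator coefficients [1, 483/845].

Taylor coefficients needed (expand at 0): a_0 = 13/60, a_1 = -7/12, a_2 = 59/600, a_3 = -169/4500, a_4 = 161/7500.
Write the denominator as Q(γ) = 1 + q1*γ. Requiring Q*f - P = O(γ^5) with deg P <= 3 kills the coefficients of γ^4..γ^4 in Q*f:
  γ^4: a_4 + q1*a_3 = 0, i.e. 161/7500 + (-169/4500)*q1 = 0.
Solving this linear system: q1 = 483/845.
The numerator is Q*f truncated at degree 3: P0 = a_0 = 13/60; P1 = a_1 + q1*a_0 = -448/975; P2 = a_2 + q1*a_1 = -23839/101400; P3 = a_3 + q1*a_2 = 28369/1521000.


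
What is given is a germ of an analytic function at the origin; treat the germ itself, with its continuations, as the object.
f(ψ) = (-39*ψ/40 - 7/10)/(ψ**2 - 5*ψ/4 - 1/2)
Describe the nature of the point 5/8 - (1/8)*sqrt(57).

The point is a pole of order 1.

The denominator factor ψ**2 - 5*ψ/4 - 1/2 vanishes at 5/8 - (1/8)*sqrt(57) and appears to the power 1; the numerator there equals -419/320 + (39/320)*sqrt(57), nonzero, and no other factor vanishes.
Hence a pole whose order is the multiplicity, 1.


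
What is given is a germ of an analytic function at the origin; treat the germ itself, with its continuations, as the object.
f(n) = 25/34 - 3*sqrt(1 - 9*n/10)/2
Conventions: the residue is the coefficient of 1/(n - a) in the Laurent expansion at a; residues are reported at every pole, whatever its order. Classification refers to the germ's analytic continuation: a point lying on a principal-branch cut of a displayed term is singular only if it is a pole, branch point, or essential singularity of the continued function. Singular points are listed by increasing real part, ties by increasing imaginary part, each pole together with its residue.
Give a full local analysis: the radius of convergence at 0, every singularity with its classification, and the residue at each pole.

Radius of convergence at 0: 10/9.
At 10/9: an algebraic (square-root) branch point.

Branch term (-3/2)*sqrt(1 - n/(10/9)): its argument vanishes at n = 10/9, a square-root branch point, modulus 10/9.
The radius of convergence is the smallest modulus among the singular points: 10/9.


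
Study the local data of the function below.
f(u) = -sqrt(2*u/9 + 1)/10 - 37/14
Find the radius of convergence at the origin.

The radius of convergence is 9/2.

Branch term (-1/10)*sqrt(1 - u/(-9/2)): its argument vanishes at u = -9/2, a square-root branch point, modulus 9/2.
The radius of convergence is the smallest modulus among the singular points: 9/2.


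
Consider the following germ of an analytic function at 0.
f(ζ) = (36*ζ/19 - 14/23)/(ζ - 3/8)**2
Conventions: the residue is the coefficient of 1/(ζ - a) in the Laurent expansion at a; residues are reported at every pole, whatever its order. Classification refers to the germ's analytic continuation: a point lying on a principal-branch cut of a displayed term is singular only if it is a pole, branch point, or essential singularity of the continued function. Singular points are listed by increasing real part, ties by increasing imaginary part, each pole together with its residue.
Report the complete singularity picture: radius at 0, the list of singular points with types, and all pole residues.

Radius of convergence at 0: 3/8.
At 3/8: a pole of order 2; residue 36/19.

Denominator factor (ζ - 3/8)^2: pole of order 2 at 3/8, modulus 3/8.
The radius of convergence is the smallest modulus among the singular points: 3/8.
At the order-2 pole 3/8 set g(ζ) = (ζ - (3/8))^2*f(ζ) = 36*ζ/19 - 14/23.
Order-2 pole: residue = g'(a); g'(3/8) = 36/19, so the residue is 36/19.


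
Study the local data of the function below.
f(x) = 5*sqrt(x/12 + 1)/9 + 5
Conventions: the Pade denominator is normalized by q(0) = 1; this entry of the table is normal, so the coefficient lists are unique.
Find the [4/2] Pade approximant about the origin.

The Pade approximant has numerator coefficients [50/9, 365/648, 5/384, 5/248832, -5/71663616]; denominator coefficients [1, 7/72, 7/3456].

Taylor coefficients needed (expand at 0): a_0 = 50/9, a_1 = 5/216, a_2 = -5/10368, a_3 = 5/248832, a_4 = -25/23887872, a_5 = 35/573308928, a_6 = -35/9172942848.
Write the denominator as Q(x) = 1 + q1*x + q2*x^2. Requiring Q*f - P = O(x^7) with deg P <= 4 kills the coefficients of x^5..x^6 in Q*f:
  x^5: a_5 + q1*a_4 + q2*a_3 = 0, i.e. 35/573308928 + (-25/23887872)*q1 + (5/248832)*q2 = 0.
  x^6: a_6 + q1*a_5 + q2*a_4 = 0, i.e. -35/9172942848 + (35/573308928)*q1 + (-25/23887872)*q2 = 0.
Solving this linear system: q1 = 7/72, q2 = 7/3456.
The numerator is Q*f truncated at degree 4: P0 = a_0 = 50/9; P1 = a_1 + q1*a_0 = 365/648; P2 = a_2 + q1*a_1 + q2*a_0 = 5/384; P3 = a_3 + q1*a_2 + q2*a_1 = 5/248832; P4 = a_4 + q1*a_3 + q2*a_2 = -5/71663616.


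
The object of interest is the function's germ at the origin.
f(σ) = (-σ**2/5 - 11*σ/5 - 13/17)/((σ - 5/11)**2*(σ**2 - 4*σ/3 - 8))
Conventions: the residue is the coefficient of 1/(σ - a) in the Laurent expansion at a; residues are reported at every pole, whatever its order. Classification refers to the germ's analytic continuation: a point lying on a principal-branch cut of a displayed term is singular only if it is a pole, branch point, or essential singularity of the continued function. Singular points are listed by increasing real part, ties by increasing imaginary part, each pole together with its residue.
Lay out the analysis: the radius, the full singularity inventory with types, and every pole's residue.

Radius of convergence at 0: 5/11.
At 2/3 - (2/3)*sqrt(19): a pole of order 1; residue -215492409/1580388170 + (846701493/60054750460)*sqrt(19).
At 5/11: a pole of order 2; residue 215492409/790194085.
At 2/3 + (2/3)*sqrt(19): a pole of order 1; residue -215492409/1580388170 - (846701493/60054750460)*sqrt(19).

Denominator factor (σ - 5/11)^2: pole of order 2 at 5/11, modulus 5/11.
Denominator factor (σ**2 - 4*σ/3 - 8): discriminant 304/9, real irrational roots 2/3 + (2/3)*sqrt(19) and 2/3 - (2/3)*sqrt(19); poles of order 1, moduli 2/3 + (2/3)*sqrt(19) and -2/3 + (2/3)*sqrt(19).
The radius of convergence is the smallest modulus among the singular points: 5/11.
The factor σ**2 - 4*σ/3 - 8 splits as (σ - a)(σ - a') with a = 2/3 - (2/3)*sqrt(19), a' = 2/3 + (2/3)*sqrt(19). At the order-1 pole a set g(σ) = (σ - a)*f(σ) = [(-σ**2/5 - 11*σ/5 - 13/17)/(σ - 5/11)**2] / (σ - a').
Simple pole: residue = g(a) at a = 2/3 - (2/3)*sqrt(19), which is -215492409/1580388170 + (846701493/60054750460)*sqrt(19).
At the order-2 pole 5/11 set g(σ) = (σ - (5/11))^2*f(σ) = (-σ**2/5 - 11*σ/5 - 13/17)/(σ**2 - 4*σ/3 - 8).
Order-2 pole: residue = g'(a); g'(5/11) = 215492409/790194085, so the residue is 215492409/790194085.
The factor σ**2 - 4*σ/3 - 8 splits as (σ - a)(σ - a') with a = 2/3 + (2/3)*sqrt(19), a' = 2/3 - (2/3)*sqrt(19). At the order-1 pole a set g(σ) = (σ - a)*f(σ) = [(-σ**2/5 - 11*σ/5 - 13/17)/(σ - 5/11)**2] / (σ - a').
Simple pole: residue = g(a) at a = 2/3 + (2/3)*sqrt(19), which is -215492409/1580388170 - (846701493/60054750460)*sqrt(19).
List the singular points by increasing real part (a conjugate pair: the negative imaginary part first).


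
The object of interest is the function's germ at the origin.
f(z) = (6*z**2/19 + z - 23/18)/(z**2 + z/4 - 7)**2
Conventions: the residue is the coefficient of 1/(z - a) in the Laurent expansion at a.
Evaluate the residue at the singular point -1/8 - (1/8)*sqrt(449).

The factor z**2 + z/4 - 7 splits as (z - a)(z - a') with a = -1/8 - (1/8)*sqrt(449), a' = -1/8 + (1/8)*sqrt(449). At the order-2 pole a set g(z) = (z - a)^2*f(z) = [6*z**2/19 + z - 23/18] / (z - a')^2.
Order-2 pole: residue = g'(a); g'(-1/8 - (1/8)*sqrt(449)) = -(79088/34473771)*sqrt(449), so the residue is -(79088/34473771)*sqrt(449).

The residue is -(79088/34473771)*sqrt(449).


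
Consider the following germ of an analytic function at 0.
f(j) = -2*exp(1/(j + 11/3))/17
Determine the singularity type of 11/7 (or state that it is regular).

There is no denominator, hence no pole anywhere.
The essential point of exp(1/(j - (-11/3))) is -11/3, not 11/7.
So the germ continues analytically to 11/7.

The point is a regular point.


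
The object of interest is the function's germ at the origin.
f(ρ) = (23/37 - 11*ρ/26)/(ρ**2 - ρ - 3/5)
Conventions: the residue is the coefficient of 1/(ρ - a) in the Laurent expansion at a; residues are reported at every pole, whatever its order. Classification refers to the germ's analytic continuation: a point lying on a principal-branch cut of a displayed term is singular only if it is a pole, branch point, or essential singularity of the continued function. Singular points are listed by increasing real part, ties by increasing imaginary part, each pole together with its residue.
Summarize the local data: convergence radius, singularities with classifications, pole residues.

Radius of convergence at 0: -1/2 + (1/10)*sqrt(85).
At 1/2 - (1/10)*sqrt(85): a pole of order 1; residue -11/52 - (789/32708)*sqrt(85).
At 1/2 + (1/10)*sqrt(85): a pole of order 1; residue -11/52 + (789/32708)*sqrt(85).

Denominator factor (ρ**2 - ρ - 3/5): discriminant 17/5, real irrational roots 1/2 + (1/10)*sqrt(85) and 1/2 - (1/10)*sqrt(85); poles of order 1, moduli 1/2 + (1/10)*sqrt(85) and -1/2 + (1/10)*sqrt(85).
The radius of convergence is the smallest modulus among the singular points: -1/2 + (1/10)*sqrt(85).
The factor ρ**2 - ρ - 3/5 splits as (ρ - a)(ρ - a') with a = 1/2 - (1/10)*sqrt(85), a' = 1/2 + (1/10)*sqrt(85). At the order-1 pole a set g(ρ) = (ρ - a)*f(ρ) = [23/37 - 11*ρ/26] / (ρ - a').
Simple pole: residue = g(a) at a = 1/2 - (1/10)*sqrt(85), which is -11/52 - (789/32708)*sqrt(85).
The factor ρ**2 - ρ - 3/5 splits as (ρ - a)(ρ - a') with a = 1/2 + (1/10)*sqrt(85), a' = 1/2 - (1/10)*sqrt(85). At the order-1 pole a set g(ρ) = (ρ - a)*f(ρ) = [23/37 - 11*ρ/26] / (ρ - a').
Simple pole: residue = g(a) at a = 1/2 + (1/10)*sqrt(85), which is -11/52 + (789/32708)*sqrt(85).
List the singular points by increasing real part (a conjugate pair: the negative imaginary part first).


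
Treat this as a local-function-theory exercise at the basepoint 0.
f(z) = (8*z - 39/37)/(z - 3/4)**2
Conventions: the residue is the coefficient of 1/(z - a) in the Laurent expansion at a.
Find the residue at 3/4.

At the order-2 pole 3/4 set g(z) = (z - (3/4))^2*f(z) = 8*z - 39/37.
Order-2 pole: residue = g'(a); g'(3/4) = 8, so the residue is 8.

The residue is 8.


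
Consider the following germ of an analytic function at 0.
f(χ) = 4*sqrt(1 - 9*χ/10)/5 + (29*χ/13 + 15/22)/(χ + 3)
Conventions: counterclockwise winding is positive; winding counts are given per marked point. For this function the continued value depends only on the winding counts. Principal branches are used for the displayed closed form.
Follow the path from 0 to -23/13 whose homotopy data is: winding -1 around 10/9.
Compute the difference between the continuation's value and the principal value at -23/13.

The rational part is single-valued and drops out of the difference; each branch term changes only by its own monodromy.
(4/5)*sqrt(1 - χ/(10/9)): winding -1 is odd, the square root flips sign, contributing -2*(4/5)*sqrt(1 - (-23/13)/(10/9)) = -2*(4/5)*sqrt(337/130) = -(4/325)*sqrt(43810).
Summing the contributions at χ = -23/13 gives -(4/325)*sqrt(43810).

Continued minus principal equals -(4/325)*sqrt(43810).


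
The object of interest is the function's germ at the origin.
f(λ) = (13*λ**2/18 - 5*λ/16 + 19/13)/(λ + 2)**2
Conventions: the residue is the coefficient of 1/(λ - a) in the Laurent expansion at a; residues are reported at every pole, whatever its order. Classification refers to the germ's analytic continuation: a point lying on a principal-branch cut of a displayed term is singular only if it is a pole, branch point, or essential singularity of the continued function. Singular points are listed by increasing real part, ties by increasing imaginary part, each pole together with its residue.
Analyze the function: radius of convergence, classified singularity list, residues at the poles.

Denominator factor (λ + 2)^2: pole of order 2 at -2, modulus 2.
The radius of convergence is the smallest modulus among the singular points: 2.
At the order-2 pole -2 set g(λ) = (λ - (-2))^2*f(λ) = 13*λ**2/18 - 5*λ/16 + 19/13.
Order-2 pole: residue = g'(a); g'(-2) = -461/144, so the residue is -461/144.

Radius of convergence at 0: 2.
At -2: a pole of order 2; residue -461/144.


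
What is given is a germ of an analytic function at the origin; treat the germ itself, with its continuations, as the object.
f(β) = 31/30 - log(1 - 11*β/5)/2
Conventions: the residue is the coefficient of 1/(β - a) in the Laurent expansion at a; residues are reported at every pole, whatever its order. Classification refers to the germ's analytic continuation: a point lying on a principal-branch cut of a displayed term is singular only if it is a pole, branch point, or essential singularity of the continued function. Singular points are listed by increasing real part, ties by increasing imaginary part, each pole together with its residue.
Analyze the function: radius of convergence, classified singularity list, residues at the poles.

Branch term (-1/2)*log(1 - β/(5/11)): its argument vanishes at β = 5/11, a logarithmic branch point, modulus 5/11.
The radius of convergence is the smallest modulus among the singular points: 5/11.

Radius of convergence at 0: 5/11.
At 5/11: a logarithmic branch point.


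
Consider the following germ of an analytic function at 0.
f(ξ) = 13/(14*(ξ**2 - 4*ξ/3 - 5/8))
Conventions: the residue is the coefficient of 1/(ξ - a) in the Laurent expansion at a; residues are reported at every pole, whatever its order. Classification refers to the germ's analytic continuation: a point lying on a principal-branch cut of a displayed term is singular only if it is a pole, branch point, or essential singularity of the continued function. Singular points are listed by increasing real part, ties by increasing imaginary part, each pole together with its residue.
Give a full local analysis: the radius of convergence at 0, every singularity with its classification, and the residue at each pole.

Radius of convergence at 0: -2/3 + (1/12)*sqrt(154).
At 2/3 - (1/12)*sqrt(154): a pole of order 1; residue -(39/1078)*sqrt(154).
At 2/3 + (1/12)*sqrt(154): a pole of order 1; residue (39/1078)*sqrt(154).

Denominator factor (ξ**2 - 4*ξ/3 - 5/8): discriminant 77/18, real irrational roots 2/3 + (1/12)*sqrt(154) and 2/3 - (1/12)*sqrt(154); poles of order 1, moduli 2/3 + (1/12)*sqrt(154) and -2/3 + (1/12)*sqrt(154).
The radius of convergence is the smallest modulus among the singular points: -2/3 + (1/12)*sqrt(154).
The factor ξ**2 - 4*ξ/3 - 5/8 splits as (ξ - a)(ξ - a') with a = 2/3 - (1/12)*sqrt(154), a' = 2/3 + (1/12)*sqrt(154). At the order-1 pole a set g(ξ) = (ξ - a)*f(ξ) = [13/14] / (ξ - a').
Simple pole: residue = g(a) at a = 2/3 - (1/12)*sqrt(154), which is -(39/1078)*sqrt(154).
The factor ξ**2 - 4*ξ/3 - 5/8 splits as (ξ - a)(ξ - a') with a = 2/3 + (1/12)*sqrt(154), a' = 2/3 - (1/12)*sqrt(154). At the order-1 pole a set g(ξ) = (ξ - a)*f(ξ) = [13/14] / (ξ - a').
Simple pole: residue = g(a) at a = 2/3 + (1/12)*sqrt(154), which is (39/1078)*sqrt(154).
List the singular points by increasing real part (a conjugate pair: the negative imaginary part first).


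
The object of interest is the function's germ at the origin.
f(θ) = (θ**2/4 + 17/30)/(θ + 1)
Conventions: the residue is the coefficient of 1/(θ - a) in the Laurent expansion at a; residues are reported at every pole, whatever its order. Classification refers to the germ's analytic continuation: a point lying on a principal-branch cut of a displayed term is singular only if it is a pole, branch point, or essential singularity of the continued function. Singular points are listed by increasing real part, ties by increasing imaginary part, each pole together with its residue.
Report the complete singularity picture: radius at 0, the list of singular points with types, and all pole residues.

Radius of convergence at 0: 1.
At -1: a pole of order 1; residue 49/60.

Denominator factor (θ + 1): pole of order 1 at -1, modulus 1.
The radius of convergence is the smallest modulus among the singular points: 1.
At the order-1 pole -1 set g(θ) = (θ - (-1))*f(θ) = θ**2/4 + 17/30.
Simple pole: residue = g(a) at a = -1, which is 49/60.


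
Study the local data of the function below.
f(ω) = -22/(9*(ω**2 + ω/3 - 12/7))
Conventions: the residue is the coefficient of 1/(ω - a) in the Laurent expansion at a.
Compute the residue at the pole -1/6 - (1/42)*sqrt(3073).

The residue is (22/1317)*sqrt(3073).

The factor ω**2 + ω/3 - 12/7 splits as (ω - a)(ω - a') with a = -1/6 - (1/42)*sqrt(3073), a' = -1/6 + (1/42)*sqrt(3073). At the order-1 pole a set g(ω) = (ω - a)*f(ω) = [-22/9] / (ω - a').
Simple pole: residue = g(a) at a = -1/6 - (1/42)*sqrt(3073), which is (22/1317)*sqrt(3073).
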